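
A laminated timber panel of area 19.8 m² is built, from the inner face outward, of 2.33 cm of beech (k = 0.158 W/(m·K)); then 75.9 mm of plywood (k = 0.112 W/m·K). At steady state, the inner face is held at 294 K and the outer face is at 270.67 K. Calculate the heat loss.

Treat each layer as a resistance in series:
  R_beech = L/(kA) = 0.0233/(0.158·19.8) = 0.007448 K/W
  R_plywood = L/(kA) = 0.0759/(0.112·19.8) = 0.03423 K/W
ΣR = 0.007448 + 0.03423 = 0.04168 K/W
Q = ΔT/ΣR = (294 K − 270.67 K)/0.04168 = 560 W

Q = 560 W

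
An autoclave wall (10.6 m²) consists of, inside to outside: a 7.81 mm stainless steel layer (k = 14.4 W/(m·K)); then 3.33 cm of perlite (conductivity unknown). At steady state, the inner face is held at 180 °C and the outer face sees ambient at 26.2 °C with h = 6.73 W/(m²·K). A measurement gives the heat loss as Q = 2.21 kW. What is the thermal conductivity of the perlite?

k = 0.0566 W/m·K

ΣR = ΔT/Q = |180 − 26.2|/2210 = 0.06959 K/W
Known resistances:
  R_stainless steel = L/(kA) = 0.00781/(14.4·10.6) = 5.117×10^-5 K/W
  R_conv,out = 1/(hA) = 1/(6.73·10.6) = 0.01402 K/W
R_perlite = ΣR − ΣR_known = 0.06959 − 0.01407 = 0.05552 K/W
L/(kA) = 0.05552 ⇒ k = 0.0333/(0.05552·10.6) = 0.0566 W/m·K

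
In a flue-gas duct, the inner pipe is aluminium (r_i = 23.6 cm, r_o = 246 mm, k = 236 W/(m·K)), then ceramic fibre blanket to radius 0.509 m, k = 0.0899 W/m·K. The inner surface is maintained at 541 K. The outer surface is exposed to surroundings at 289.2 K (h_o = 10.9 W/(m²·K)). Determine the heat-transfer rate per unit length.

Resistance network (inner→outer):
  R'_aluminium = ln(0.246/0.236)/(2πk) = 0.04150/(2π·236) = 2.799×10^-5 m·K/W
  R'_ceramic fibre blanket = ln(0.509/0.246)/(2πk) = 0.7271/(2π·0.0899) = 1.287 m·K/W
  R'_conv,out = 1/(2πr h) = 1/(2π·0.509·10.9) = 0.02869 m·K/W
ΣR = 2.799×10^-5 + 1.287 + 0.02869 = 1.316 m·K/W
Q' = ΔT/ΣR = (541 K − 289.2 K)/1.316 = 191 W/m

Q' = 191 W/m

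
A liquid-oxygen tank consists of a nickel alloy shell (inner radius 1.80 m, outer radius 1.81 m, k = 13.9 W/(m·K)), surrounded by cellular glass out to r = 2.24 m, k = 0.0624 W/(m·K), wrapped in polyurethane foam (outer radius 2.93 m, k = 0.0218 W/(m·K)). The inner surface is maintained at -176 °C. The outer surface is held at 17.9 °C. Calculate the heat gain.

Series thermal resistances, inner to outer:
  R_nickel alloy = (1/1.80 − 1/1.81)/(4πk) = 0.003069/(4π·13.9) = 1.757×10^-5 K/W
  R_cellular glass = (1/1.81 − 1/2.24)/(4πk) = 0.1061/(4π·0.0624) = 0.1353 K/W
  R_polyurethane foam = (1/2.24 − 1/2.93)/(4πk) = 0.1051/(4π·0.0218) = 0.3838 K/W
ΣR = 1.757×10^-5 + 0.1353 + 0.3838 = 0.5191 K/W
Q = ΔT/ΣR = (-176 °C − 17.9 °C)/0.5191 = -374 W
(Negative Q ⇒ heat flows inward; heat gain = 374 W.)

Q = 374 W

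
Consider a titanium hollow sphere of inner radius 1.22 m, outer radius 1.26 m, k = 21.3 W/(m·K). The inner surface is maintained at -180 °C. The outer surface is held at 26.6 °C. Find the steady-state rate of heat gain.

Q = 2.13×10^6 W

Q = 4πk·ΔT/(1/r₁ − 1/r₂) = 4π × 21.3 × 206.6 / (1/1.22 − 1/1.26) = 2.13×10^6 W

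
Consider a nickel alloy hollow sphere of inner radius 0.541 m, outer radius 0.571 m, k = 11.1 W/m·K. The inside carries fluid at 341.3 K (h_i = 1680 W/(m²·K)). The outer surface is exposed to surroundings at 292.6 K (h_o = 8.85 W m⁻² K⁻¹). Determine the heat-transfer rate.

Series thermal resistances, inner to outer:
  R_conv,in = 1/(4πr²h) = 1/(4π·0.541²·1680) = 1.618×10^-4 K/W
  R_nickel alloy = (1/0.541 − 1/0.571)/(4πk) = 0.09712/(4π·11.1) = 6.962×10^-4 K/W
  R_conv,out = 1/(4πr²h) = 1/(4π·0.571²·8.85) = 0.02758 K/W
ΣR = 1.618×10^-4 + 6.962×10^-4 + 0.02758 = 0.02844 K/W
Q = ΔT/ΣR = (341.3 K − 292.6 K)/0.02844 = 1710 W

Q = 1710 W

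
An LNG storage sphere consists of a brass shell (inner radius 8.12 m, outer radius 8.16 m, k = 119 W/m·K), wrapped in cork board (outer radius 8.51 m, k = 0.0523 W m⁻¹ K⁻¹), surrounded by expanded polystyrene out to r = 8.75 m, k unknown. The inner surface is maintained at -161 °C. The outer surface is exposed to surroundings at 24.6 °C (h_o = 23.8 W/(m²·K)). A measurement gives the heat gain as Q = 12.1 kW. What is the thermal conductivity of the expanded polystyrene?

k = 0.0336 W/m·K

ΣR = ΔT/Q = |-161 − 24.6|/12100 = 0.01534 K/W
Known resistances:
  R_brass = (1/8.12 − 1/8.16)/(4πk) = 6.037×10^-4/(4π·119) = 4.037×10^-7 K/W
  R_cork board = (1/8.16 − 1/8.51)/(4πk) = 0.005040/(4π·0.0523) = 0.007669 K/W
  R_conv,out = 1/(4πr²h) = 1/(4π·8.75²·23.8) = 4.367×10^-5 K/W
R_expanded polystyrene = ΣR − ΣR_known = 0.01534 − 0.007713 = 0.007627 K/W
(1/r₁−1/r₂)/(4πk) = 0.007627 ⇒ k = 0.003223/(4π·0.007627) = 0.0336 W/m·K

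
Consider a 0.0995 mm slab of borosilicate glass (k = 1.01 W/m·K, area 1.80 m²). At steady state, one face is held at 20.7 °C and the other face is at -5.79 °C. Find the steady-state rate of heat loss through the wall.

Q = 484 kW

Q = kA·ΔT/L = 1.01 × 1.80 × |20.7 °C − -5.79 °C| / 9.95×10^-5 = 4.84×10^5 W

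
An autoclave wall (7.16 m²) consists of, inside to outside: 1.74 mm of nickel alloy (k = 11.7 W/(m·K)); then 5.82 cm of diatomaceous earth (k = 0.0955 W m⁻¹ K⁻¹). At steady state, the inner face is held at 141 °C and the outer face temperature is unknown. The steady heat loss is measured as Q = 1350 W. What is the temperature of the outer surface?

T_out = 26.1 °C

Sum the resistances:
  R_nickel alloy = L/(kA) = 0.00174/(11.7·7.16) = 2.077×10^-5 K/W
  R_diatomaceous earth = L/(kA) = 0.0582/(0.0955·7.16) = 0.08512 K/W
ΣR = 0.08514 K/W
ΔT = Q·ΣR = 1350 × 0.08514 = 114.9 K
Heat flows outward, so T_out = T_in − ΔT = 141 − 114.9 = 26.1 °C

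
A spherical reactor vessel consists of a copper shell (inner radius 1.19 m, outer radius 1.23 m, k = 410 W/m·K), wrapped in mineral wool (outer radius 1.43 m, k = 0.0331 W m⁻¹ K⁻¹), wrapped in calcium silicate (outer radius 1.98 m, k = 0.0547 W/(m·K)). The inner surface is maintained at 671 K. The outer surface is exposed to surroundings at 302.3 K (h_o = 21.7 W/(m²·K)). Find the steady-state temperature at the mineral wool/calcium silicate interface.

Treat each layer as a resistance in series:
  R_copper = (1/1.19 − 1/1.23)/(4πk) = 0.02733/(4π·410) = 5.304×10^-6 K/W
  R_mineral wool = (1/1.23 − 1/1.43)/(4πk) = 0.1137/(4π·0.0331) = 0.2734 K/W
  R_calcium silicate = (1/1.43 − 1/1.98)/(4πk) = 0.1943/(4π·0.0547) = 0.2826 K/W
  R_conv,out = 1/(4πr²h) = 1/(4π·1.98²·21.7) = 9.354×10^-4 K/W
ΣR = 5.304×10^-6 + 0.2734 + 0.2826 + 9.354×10^-4 = 0.5569 K/W
Q = ΔT/ΣR = (671 K − 302.3 K)/0.5569 = 662.1 W
From the inner boundary to the mineral wool/calcium silicate interface, ΣR_partial = 0.2734 K/W.
T_interface = T_in − Q·ΣR_partial = 671 K − (662.1)(0.2734) = 490 K

T = 490 K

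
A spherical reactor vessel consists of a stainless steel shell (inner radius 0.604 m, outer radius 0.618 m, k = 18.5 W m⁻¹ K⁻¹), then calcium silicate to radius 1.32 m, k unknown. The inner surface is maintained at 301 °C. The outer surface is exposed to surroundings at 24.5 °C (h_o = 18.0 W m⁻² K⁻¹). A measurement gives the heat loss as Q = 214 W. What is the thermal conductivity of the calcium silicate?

k = 0.0531 W/m·K

ΣR = ΔT/Q = |301 − 24.5|/214 = 1.292 K/W
Known resistances:
  R_stainless steel = (1/0.604 − 1/0.618)/(4πk) = 0.03751/(4π·18.5) = 1.613×10^-4 K/W
  R_conv,out = 1/(4πr²h) = 1/(4π·1.32²·18.0) = 0.002537 K/W
R_calcium silicate = ΣR − ΣR_known = 1.292 − 0.002698 = 1.289 K/W
(1/r₁−1/r₂)/(4πk) = 1.289 ⇒ k = 0.8605/(4π·1.289) = 0.0531 W/m·K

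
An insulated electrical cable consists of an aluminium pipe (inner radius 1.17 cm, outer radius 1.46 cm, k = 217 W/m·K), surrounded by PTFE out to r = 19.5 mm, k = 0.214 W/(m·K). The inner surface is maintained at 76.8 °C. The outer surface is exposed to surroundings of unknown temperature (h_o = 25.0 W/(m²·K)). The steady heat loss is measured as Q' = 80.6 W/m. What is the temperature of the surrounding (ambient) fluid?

Sum the resistances:
  R'_aluminium = ln(0.0146/0.0117)/(2πk) = 0.2214/(2π·217) = 1.624×10^-4 m·K/W
  R'_PTFE = ln(0.0195/0.0146)/(2πk) = 0.2894/(2π·0.214) = 0.2152 m·K/W
  R'_conv,out = 1/(2πr h) = 1/(2π·0.0195·25.0) = 0.3265 m·K/W
ΣR = 0.5419 m·K/W
ΔT = Q'·ΣR = 80.6 × 0.5419 = 43.68 K
Heat flows outward, so T_out = T_in − ΔT = 76.8 − 43.68 = 33.1 °C

T_out = 33.1 °C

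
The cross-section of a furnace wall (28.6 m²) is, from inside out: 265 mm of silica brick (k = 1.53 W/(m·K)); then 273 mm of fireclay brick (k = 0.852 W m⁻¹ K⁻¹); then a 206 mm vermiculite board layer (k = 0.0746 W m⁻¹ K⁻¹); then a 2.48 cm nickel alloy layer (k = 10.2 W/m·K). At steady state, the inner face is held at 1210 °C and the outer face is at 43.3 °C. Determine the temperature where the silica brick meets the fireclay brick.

Series thermal resistances, inner to outer:
  R_silica brick = L/(kA) = 0.265/(1.53·28.6) = 0.006056 K/W
  R_fireclay brick = L/(kA) = 0.273/(0.852·28.6) = 0.01120 K/W
  R_vermiculite board = L/(kA) = 0.206/(0.0746·28.6) = 0.09655 K/W
  R_nickel alloy = L/(kA) = 0.0248/(10.2·28.6) = 8.501×10^-5 K/W
ΣR = 0.006056 + 0.01120 + 0.09655 + 8.501×10^-5 = 0.1139 K/W
Q = ΔT/ΣR = (1210 °C − 43.3 °C)/0.1139 = 10240 W
From the inner boundary to the silica brick/fireclay brick interface, ΣR_partial = 0.006056 K/W.
T_interface = T_in − Q·ΣR_partial = 1210 °C − (10240)(0.006056) = 1148 °C

T = 1148 °C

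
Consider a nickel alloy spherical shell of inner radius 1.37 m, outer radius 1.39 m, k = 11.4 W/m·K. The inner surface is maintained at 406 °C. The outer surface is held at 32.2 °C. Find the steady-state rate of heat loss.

Q = 4πk·ΔT/(1/r₁ − 1/r₂) = 4π × 11.4 × 373.8 / (1/1.37 − 1/1.39) = 5.10×10^6 W

Q = 5100 kW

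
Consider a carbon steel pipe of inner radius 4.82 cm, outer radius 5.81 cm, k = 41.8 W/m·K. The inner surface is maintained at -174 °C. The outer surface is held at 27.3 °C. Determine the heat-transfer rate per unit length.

Q' = 2πk·ΔT/ln(r₂/r₁) = 2π × 41.8 × 201.3 / ln(0.0581/0.0482) = 2.83×10^5 W/m

Q' = 2.83×10^5 W/m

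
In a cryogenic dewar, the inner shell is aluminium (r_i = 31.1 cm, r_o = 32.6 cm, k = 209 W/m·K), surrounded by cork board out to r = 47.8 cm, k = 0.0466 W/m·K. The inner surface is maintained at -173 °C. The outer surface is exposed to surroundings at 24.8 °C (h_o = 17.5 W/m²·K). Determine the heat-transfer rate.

Q = 117 W

Resistance network (inner→outer):
  R_aluminium = (1/0.311 − 1/0.326)/(4πk) = 0.1479/(4π·209) = 5.633×10^-5 K/W
  R_cork board = (1/0.326 − 1/0.478)/(4πk) = 0.9754/(4π·0.0466) = 1.666 K/W
  R_conv,out = 1/(4πr²h) = 1/(4π·0.478²·17.5) = 0.01990 K/W
ΣR = 5.633×10^-5 + 1.666 + 0.01990 = 1.686 K/W
Q = ΔT/ΣR = (-173 °C − 24.8 °C)/1.686 = -117 W
(Negative Q ⇒ heat flows inward; heat gain = 117 W.)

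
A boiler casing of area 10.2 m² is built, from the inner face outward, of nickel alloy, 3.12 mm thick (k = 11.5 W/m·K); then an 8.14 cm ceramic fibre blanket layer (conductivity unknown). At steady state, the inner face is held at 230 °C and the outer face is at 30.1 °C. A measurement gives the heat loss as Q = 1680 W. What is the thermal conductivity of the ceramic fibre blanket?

k = 0.0671 W/m·K

ΣR = ΔT/Q = |230 − 30.1|/1680 = 0.1190 K/W
Known resistances:
  R_nickel alloy = L/(kA) = 0.00312/(11.5·10.2) = 2.660×10^-5 K/W
R_ceramic fibre blanket = ΣR − ΣR_known = 0.1190 − 2.660×10^-5 = 0.1190 K/W
L/(kA) = 0.1190 ⇒ k = 0.0814/(0.1190·10.2) = 0.0671 W/m·K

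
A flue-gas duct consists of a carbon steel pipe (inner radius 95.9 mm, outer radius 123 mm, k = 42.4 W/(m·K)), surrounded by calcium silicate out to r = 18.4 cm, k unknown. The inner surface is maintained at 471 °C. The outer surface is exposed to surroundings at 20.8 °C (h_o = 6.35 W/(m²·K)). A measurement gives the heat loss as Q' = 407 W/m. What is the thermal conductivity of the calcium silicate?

ΣR = ΔT/Q' = |471 − 20.8|/407 = 1.106 m·K/W
Known resistances:
  R'_carbon steel = ln(0.123/0.0959)/(2πk) = 0.2489/(2π·42.4) = 9.342×10^-4 m·K/W
  R'_conv,out = 1/(2πr h) = 1/(2π·0.184·6.35) = 0.1362 m·K/W
R_calcium silicate = ΣR − ΣR_known = 1.106 − 0.1371 = 0.9689 m·K/W
ln(r₂/r₁)/(2πk) = 0.9689 ⇒ k = 0.4028/(2π·0.9689) = 0.0662 W/m·K

k = 0.0662 W/m·K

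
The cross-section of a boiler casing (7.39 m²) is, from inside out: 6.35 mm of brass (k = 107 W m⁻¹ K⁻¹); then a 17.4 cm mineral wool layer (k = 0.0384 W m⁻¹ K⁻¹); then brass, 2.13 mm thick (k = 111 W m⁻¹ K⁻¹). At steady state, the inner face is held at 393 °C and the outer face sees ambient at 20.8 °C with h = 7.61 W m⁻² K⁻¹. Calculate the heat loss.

Q = 590 W

Treat each layer as a resistance in series:
  R_brass = L/(kA) = 0.00635/(107·7.39) = 8.031×10^-6 K/W
  R_mineral wool = L/(kA) = 0.174/(0.0384·7.39) = 0.6132 K/W
  R_brass = L/(kA) = 0.00213/(111·7.39) = 2.597×10^-6 K/W
  R_conv,out = 1/(hA) = 1/(7.61·7.39) = 0.01778 K/W
ΣR = 8.031×10^-6 + 0.6132 + 2.597×10^-6 + 0.01778 = 0.6310 K/W
Q = ΔT/ΣR = (393 °C − 20.8 °C)/0.6310 = 590 W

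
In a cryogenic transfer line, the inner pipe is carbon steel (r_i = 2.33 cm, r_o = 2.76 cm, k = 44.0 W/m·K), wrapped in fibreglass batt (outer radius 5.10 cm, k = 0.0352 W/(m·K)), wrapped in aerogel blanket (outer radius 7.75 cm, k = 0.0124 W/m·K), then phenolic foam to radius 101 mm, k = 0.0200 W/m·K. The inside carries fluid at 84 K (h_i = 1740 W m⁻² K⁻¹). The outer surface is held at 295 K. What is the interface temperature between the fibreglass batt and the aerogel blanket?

Series thermal resistances, inner to outer:
  R'_conv,in = 1/(2πr h) = 1/(2π·0.0233·1740) = 0.003926 m·K/W
  R'_carbon steel = ln(0.0276/0.0233)/(2πk) = 0.1694/(2π·44.0) = 6.126×10^-4 m·K/W
  R'_fibreglass batt = ln(0.0510/0.0276)/(2πk) = 0.6140/(2π·0.0352) = 2.776 m·K/W
  R'_aerogel blanket = ln(0.0775/0.0510)/(2πk) = 0.4185/(2π·0.0124) = 5.371 m·K/W
  R'_phenolic foam = ln(0.101/0.0775)/(2πk) = 0.2648/(2π·0.0200) = 2.108 m·K/W
ΣR = 0.003926 + 6.126×10^-4 + 2.776 + 5.371 + 2.108 = 10.26 m·K/W
Q' = ΔT/ΣR = (84 K − 295 K)/10.26 = -20.57 W/m
From the inner boundary to the fibreglass batt/aerogel blanket interface, ΣR_partial = 2.781 m·K/W.
T_interface = T_in − Q'·ΣR_partial = 84 K − (-20.57)(2.781) = 141 K

T = 141 K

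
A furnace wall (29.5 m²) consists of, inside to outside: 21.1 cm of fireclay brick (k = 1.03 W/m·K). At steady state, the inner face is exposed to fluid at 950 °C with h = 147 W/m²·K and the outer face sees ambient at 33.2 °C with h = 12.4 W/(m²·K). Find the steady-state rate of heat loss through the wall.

Series thermal resistances, inner to outer:
  R_conv,in = 1/(hA) = 1/(147·29.5) = 2.306×10^-4 K/W
  R_fireclay brick = L/(kA) = 0.211/(1.03·29.5) = 0.006944 K/W
  R_conv,out = 1/(hA) = 1/(12.4·29.5) = 0.002734 K/W
ΣR = 2.306×10^-4 + 0.006944 + 0.002734 = 0.009909 K/W
Q = ΔT/ΣR = (950 °C − 33.2 °C)/0.009909 = 92500 W

Q = 92500 W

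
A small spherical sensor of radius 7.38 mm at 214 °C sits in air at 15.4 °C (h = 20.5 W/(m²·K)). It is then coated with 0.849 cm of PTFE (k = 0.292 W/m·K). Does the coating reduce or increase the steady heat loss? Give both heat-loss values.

increases: 2.79 → 5.65 W

Critical radius for a sphere: r_cr = 2k/h = 0.0285 m = 2.85 cm.
Outer radius after coating: r₂ = 0.00738 + 0.00849 = 0.01587 m.
Since r₁ < r_cr and r₂ ≤ r_cr, the coating moves toward the maximum at r_cr — heat loss rises.
Bare: R = 1/(4πr₁²h) = 71.27 K/W; Q = 198.6/71.27 = 2.79 W.
Coated: R = R_cond + R_conv = 35.17 K/W; Q = 198.6/35.17 = 5.65 W.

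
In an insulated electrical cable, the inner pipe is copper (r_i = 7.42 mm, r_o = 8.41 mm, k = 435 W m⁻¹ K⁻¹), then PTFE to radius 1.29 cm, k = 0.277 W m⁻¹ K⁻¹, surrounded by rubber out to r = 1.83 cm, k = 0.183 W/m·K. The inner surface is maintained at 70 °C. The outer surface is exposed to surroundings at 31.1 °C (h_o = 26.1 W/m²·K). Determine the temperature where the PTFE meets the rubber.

Resistance network (inner→outer):
  R'_copper = ln(0.00841/0.00742)/(2πk) = 0.1252/(2π·435) = 4.582×10^-5 m·K/W
  R'_PTFE = ln(0.0129/0.00841)/(2πk) = 0.4278/(2π·0.277) = 0.2458 m·K/W
  R'_rubber = ln(0.0183/0.0129)/(2πk) = 0.3497/(2π·0.183) = 0.3041 m·K/W
  R'_conv,out = 1/(2πr h) = 1/(2π·0.0183·26.1) = 0.3332 m·K/W
ΣR = 4.582×10^-5 + 0.2458 + 0.3041 + 0.3332 = 0.8831 m·K/W
Q' = ΔT/ΣR = (70 °C − 31.1 °C)/0.8831 = 44.05 W/m
From the inner boundary to the PTFE/rubber interface, ΣR_partial = 0.2458 m·K/W.
T_interface = T_in − Q'·ΣR_partial = 70 °C − (44.05)(0.2458) = 59.2 °C

T = 59.2 °C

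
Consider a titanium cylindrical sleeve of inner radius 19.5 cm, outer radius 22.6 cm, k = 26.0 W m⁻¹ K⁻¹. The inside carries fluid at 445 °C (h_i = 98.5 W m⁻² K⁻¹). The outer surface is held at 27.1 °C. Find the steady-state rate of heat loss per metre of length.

Q' = 45.5 kW/m

Treat each layer as a resistance in series:
  R'_conv,in = 1/(2πr h) = 1/(2π·0.195·98.5) = 0.008286 m·K/W
  R'_titanium = ln(0.226/0.195)/(2πk) = 0.1475/(2π·26.0) = 9.031×10^-4 m·K/W
ΣR = 0.008286 + 9.031×10^-4 = 0.009189 m·K/W
Q' = ΔT/ΣR = (445 °C − 27.1 °C)/0.009189 = 45500 W/m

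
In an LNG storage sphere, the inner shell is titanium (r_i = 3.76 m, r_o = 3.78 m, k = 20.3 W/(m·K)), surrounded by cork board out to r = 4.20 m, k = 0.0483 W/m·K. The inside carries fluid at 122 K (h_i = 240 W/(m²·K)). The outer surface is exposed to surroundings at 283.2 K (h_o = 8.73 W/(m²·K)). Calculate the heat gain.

Q = 3650 W

Series thermal resistances, inner to outer:
  R_conv,in = 1/(4πr²h) = 1/(4π·3.76²·240) = 2.345×10^-5 K/W
  R_titanium = (1/3.76 − 1/3.78)/(4πk) = 0.001407/(4π·20.3) = 5.516×10^-6 K/W
  R_cork board = (1/3.78 − 1/4.20)/(4πk) = 0.02646/(4π·0.0483) = 0.04359 K/W
  R_conv,out = 1/(4πr²h) = 1/(4π·4.20²·8.73) = 5.167×10^-4 K/W
ΣR = 2.345×10^-5 + 5.516×10^-6 + 0.04359 + 5.167×10^-4 = 0.04414 K/W
Q = ΔT/ΣR = (122 K − 283.2 K)/0.04414 = -3650 W
(Negative Q ⇒ heat flows inward; heat gain = 3650 W.)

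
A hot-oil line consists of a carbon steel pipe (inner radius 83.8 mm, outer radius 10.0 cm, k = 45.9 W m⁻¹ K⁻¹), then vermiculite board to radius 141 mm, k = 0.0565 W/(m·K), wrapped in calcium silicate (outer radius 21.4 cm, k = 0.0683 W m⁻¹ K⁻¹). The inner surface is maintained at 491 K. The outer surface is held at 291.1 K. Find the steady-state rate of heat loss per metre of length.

Series thermal resistances, inner to outer:
  R'_carbon steel = ln(0.100/0.0838)/(2πk) = 0.1767/(2π·45.9) = 6.128×10^-4 m·K/W
  R'_vermiculite board = ln(0.141/0.100)/(2πk) = 0.3436/(2π·0.0565) = 0.9679 m·K/W
  R'_calcium silicate = ln(0.214/0.141)/(2πk) = 0.4172/(2π·0.0683) = 0.9722 m·K/W
ΣR = 6.128×10^-4 + 0.9679 + 0.9722 = 1.941 m·K/W
Q' = ΔT/ΣR = (491 K − 291.1 K)/1.941 = 103 W/m

Q' = 103 W/m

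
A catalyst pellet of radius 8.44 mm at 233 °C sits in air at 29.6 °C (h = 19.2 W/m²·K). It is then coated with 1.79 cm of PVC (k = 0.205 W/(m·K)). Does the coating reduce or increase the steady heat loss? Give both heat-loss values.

increases: 3.50 → 5.46 W

Critical radius for a sphere: r_cr = 2k/h = 0.0214 m = 2.14 cm.
Outer radius after coating: r₂ = 0.00844 + 0.0179 = 0.02634 m.
r₁ < r_cr < r₂: heat loss rises to a maximum at r_cr then falls. Whether the coating helps depends on whether Q(r₂) has dropped back below Q(r₁).
Bare: R = 1/(4πr₁²h) = 58.18 K/W; Q = 203.4/58.18 = 3.50 W.
Coated: R = R_cond + R_conv = 37.23 K/W; Q = 203.4/37.23 = 5.46 W.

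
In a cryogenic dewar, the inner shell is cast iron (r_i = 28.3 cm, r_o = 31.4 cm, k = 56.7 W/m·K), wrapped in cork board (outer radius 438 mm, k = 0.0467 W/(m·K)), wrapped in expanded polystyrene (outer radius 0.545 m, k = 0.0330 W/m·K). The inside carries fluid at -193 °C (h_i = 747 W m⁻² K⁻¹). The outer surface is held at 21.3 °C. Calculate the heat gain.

Q = 81.8 W

Series thermal resistances, inner to outer:
  R_conv,in = 1/(4πr²h) = 1/(4π·0.283²·747) = 0.001330 K/W
  R_cast iron = (1/0.283 − 1/0.314)/(4πk) = 0.3489/(4π·56.7) = 4.896×10^-4 K/W
  R_cork board = (1/0.314 − 1/0.438)/(4πk) = 0.9016/(4π·0.0467) = 1.536 K/W
  R_expanded polystyrene = (1/0.438 − 1/0.545)/(4πk) = 0.4482/(4π·0.0330) = 1.081 K/W
ΣR = 0.001330 + 4.896×10^-4 + 1.536 + 1.081 = 2.619 K/W
Q = ΔT/ΣR = (-193 °C − 21.3 °C)/2.619 = -81.8 W
(Negative Q ⇒ heat flows inward; heat gain = 81.8 W.)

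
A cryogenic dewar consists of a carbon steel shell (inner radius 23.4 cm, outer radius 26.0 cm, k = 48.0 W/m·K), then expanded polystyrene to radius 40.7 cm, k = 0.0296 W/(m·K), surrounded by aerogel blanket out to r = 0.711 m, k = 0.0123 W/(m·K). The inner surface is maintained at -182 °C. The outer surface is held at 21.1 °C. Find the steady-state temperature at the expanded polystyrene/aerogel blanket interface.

Treat each layer as a resistance in series:
  R_carbon steel = (1/0.234 − 1/0.260)/(4πk) = 0.4274/(4π·48.0) = 7.085×10^-4 K/W
  R_expanded polystyrene = (1/0.260 − 1/0.407)/(4πk) = 1.389/(4π·0.0296) = 3.735 K/W
  R_aerogel blanket = (1/0.407 − 1/0.711)/(4πk) = 1.051/(4π·0.0123) = 6.797 K/W
ΣR = 7.085×10^-4 + 3.735 + 6.797 = 10.53 K/W
Q = ΔT/ΣR = (-182 °C − 21.1 °C)/10.53 = -19.29 W
From the inner boundary to the expanded polystyrene/aerogel blanket interface, ΣR_partial = 3.736 K/W.
T_interface = T_in − Q·ΣR_partial = -182 °C − (-19.29)(3.736) = -110 °C

T = -110 °C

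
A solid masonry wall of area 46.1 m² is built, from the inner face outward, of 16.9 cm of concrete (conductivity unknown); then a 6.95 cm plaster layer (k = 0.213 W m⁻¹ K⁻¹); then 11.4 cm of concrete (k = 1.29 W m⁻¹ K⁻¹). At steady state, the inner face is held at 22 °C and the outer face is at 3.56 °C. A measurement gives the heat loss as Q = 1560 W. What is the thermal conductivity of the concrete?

k = 1.30 W/m·K

ΣR = ΔT/Q = |22 − 3.56|/1560 = 0.01182 K/W
Known resistances:
  R_plaster = L/(kA) = 0.0695/(0.213·46.1) = 0.007078 K/W
  R_concrete = L/(kA) = 0.114/(1.29·46.1) = 0.001917 K/W
R_concrete = ΣR − ΣR_known = 0.01182 − 0.008995 = 0.002825 K/W
L/(kA) = 0.002825 ⇒ k = 0.169/(0.002825·46.1) = 1.30 W/m·K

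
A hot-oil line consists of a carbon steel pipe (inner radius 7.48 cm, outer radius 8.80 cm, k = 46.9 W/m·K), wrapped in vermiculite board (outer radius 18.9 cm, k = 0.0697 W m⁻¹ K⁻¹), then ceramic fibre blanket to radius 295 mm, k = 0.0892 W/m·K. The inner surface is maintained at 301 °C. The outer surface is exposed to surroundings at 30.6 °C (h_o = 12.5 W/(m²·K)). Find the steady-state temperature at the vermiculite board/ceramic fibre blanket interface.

Resistance network (inner→outer):
  R'_carbon steel = ln(0.0880/0.0748)/(2πk) = 0.1625/(2π·46.9) = 5.515×10^-4 m·K/W
  R'_vermiculite board = ln(0.189/0.0880)/(2πk) = 0.7644/(2π·0.0697) = 1.745 m·K/W
  R'_ceramic fibre blanket = ln(0.295/0.189)/(2πk) = 0.4452/(2π·0.0892) = 0.7944 m·K/W
  R'_conv,out = 1/(2πr h) = 1/(2π·0.295·12.5) = 0.04316 m·K/W
ΣR = 5.515×10^-4 + 1.745 + 0.7944 + 0.04316 = 2.583 m·K/W
Q' = ΔT/ΣR = (301 °C − 30.6 °C)/2.583 = 104.7 W/m
From the inner boundary to the vermiculite board/ceramic fibre blanket interface, ΣR_partial = 1.746 m·K/W.
T_interface = T_in − Q'·ΣR_partial = 301 °C − (104.7)(1.746) = 118 °C

T = 118 °C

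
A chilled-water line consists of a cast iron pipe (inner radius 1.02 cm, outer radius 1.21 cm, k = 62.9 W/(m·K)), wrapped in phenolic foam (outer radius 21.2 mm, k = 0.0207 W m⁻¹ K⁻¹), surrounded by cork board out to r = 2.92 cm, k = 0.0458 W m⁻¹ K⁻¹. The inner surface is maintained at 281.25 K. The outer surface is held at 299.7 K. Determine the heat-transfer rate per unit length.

Series thermal resistances, inner to outer:
  R'_cast iron = ln(0.0121/0.0102)/(2πk) = 0.1708/(2π·62.9) = 4.322×10^-4 m·K/W
  R'_phenolic foam = ln(0.0212/0.0121)/(2πk) = 0.5608/(2π·0.0207) = 4.312 m·K/W
  R'_cork board = ln(0.0292/0.0212)/(2πk) = 0.3202/(2π·0.0458) = 1.113 m·K/W
ΣR = 4.322×10^-4 + 4.312 + 1.113 = 5.425 m·K/W
Q' = ΔT/ΣR = (281.25 K − 299.7 K)/5.425 = -3.40 W/m
(Negative Q' ⇒ heat flows inward; heat gain = 3.40 W/m.)

Q' = 3.40 W/m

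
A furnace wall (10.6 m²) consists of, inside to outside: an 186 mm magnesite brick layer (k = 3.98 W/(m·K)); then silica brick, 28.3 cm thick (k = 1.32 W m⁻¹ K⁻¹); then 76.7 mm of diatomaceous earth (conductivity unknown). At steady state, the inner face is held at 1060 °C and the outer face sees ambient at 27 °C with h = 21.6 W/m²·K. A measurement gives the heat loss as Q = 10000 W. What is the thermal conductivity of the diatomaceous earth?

k = 0.0974 W/m·K

ΣR = ΔT/Q = |1060 − 27|/10000 = 0.1033 K/W
Known resistances:
  R_magnesite brick = L/(kA) = 0.186/(3.98·10.6) = 0.004409 K/W
  R_silica brick = L/(kA) = 0.283/(1.32·10.6) = 0.02023 K/W
  R_conv,out = 1/(hA) = 1/(21.6·10.6) = 0.004368 K/W
R_diatomaceous earth = ΣR − ΣR_known = 0.1033 − 0.02901 = 0.07429 K/W
L/(kA) = 0.07429 ⇒ k = 0.0767/(0.07429·10.6) = 0.0974 W/m·K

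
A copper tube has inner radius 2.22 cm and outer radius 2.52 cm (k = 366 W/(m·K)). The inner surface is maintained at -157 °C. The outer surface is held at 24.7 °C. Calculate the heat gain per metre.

Q' = 2πk·ΔT/ln(r₂/r₁) = 2π × 366 × 181.7 / ln(0.0252/0.0222) = 3.30×10^6 W/m

Q' = 3300 kW/m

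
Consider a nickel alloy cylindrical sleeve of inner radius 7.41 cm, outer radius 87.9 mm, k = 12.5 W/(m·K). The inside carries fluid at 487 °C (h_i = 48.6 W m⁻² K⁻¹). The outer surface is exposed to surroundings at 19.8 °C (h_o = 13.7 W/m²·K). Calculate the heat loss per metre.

Treat each layer as a resistance in series:
  R'_conv,in = 1/(2πr h) = 1/(2π·0.0741·48.6) = 0.04419 m·K/W
  R'_nickel alloy = ln(0.0879/0.0741)/(2πk) = 0.1708/(2π·12.5) = 0.002174 m·K/W
  R'_conv,out = 1/(2πr h) = 1/(2π·0.0879·13.7) = 0.1322 m·K/W
ΣR = 0.04419 + 0.002174 + 0.1322 = 0.1786 m·K/W
Q' = ΔT/ΣR = (487 °C − 19.8 °C)/0.1786 = 2620 W/m

Q' = 2620 W/m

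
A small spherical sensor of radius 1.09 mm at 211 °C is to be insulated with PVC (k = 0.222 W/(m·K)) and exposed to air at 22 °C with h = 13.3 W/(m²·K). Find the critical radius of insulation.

r_cr = 3.34 cm

For a sphere, r_cr = 2k_ins/h = 2·0.222/13.3 = 0.0334 m = 3.34 cm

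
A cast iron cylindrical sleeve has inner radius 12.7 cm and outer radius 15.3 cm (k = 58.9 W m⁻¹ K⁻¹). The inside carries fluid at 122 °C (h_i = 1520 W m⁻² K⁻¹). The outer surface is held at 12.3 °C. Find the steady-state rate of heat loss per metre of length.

Treat each layer as a resistance in series:
  R'_conv,in = 1/(2πr h) = 1/(2π·0.127·1520) = 8.245×10^-4 m·K/W
  R'_cast iron = ln(0.153/0.127)/(2πk) = 0.1863/(2π·58.9) = 5.033×10^-4 m·K/W
ΣR = 8.245×10^-4 + 5.033×10^-4 = 0.001328 m·K/W
Q' = ΔT/ΣR = (122 °C − 12.3 °C)/0.001328 = 82600 W/m

Q' = 82.6 kW/m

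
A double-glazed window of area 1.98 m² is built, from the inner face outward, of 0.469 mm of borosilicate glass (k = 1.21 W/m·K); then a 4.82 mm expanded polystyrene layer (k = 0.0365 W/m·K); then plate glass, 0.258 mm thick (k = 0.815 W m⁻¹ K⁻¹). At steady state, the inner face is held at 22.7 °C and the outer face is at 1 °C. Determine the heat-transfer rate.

Treat each layer as a resistance in series:
  R_borosilicate glass = L/(kA) = 4.69×10^-4/(1.21·1.98) = 1.958×10^-4 K/W
  R_expanded polystyrene = L/(kA) = 0.00482/(0.0365·1.98) = 0.06669 K/W
  R_plate glass = L/(kA) = 2.58×10^-4/(0.815·1.98) = 1.599×10^-4 K/W
ΣR = 1.958×10^-4 + 0.06669 + 1.599×10^-4 = 0.06705 K/W
Q = ΔT/ΣR = (22.7 °C − 1 °C)/0.06705 = 324 W

Q = 324 W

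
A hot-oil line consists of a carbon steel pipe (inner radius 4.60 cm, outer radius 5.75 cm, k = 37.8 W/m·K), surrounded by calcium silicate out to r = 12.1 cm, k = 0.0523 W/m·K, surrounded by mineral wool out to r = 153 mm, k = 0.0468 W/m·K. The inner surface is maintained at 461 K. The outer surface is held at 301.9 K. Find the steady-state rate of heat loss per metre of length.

Resistance network (inner→outer):
  R'_carbon steel = ln(0.0575/0.0460)/(2πk) = 0.2231/(2π·37.8) = 9.395×10^-4 m·K/W
  R'_calcium silicate = ln(0.121/0.0575)/(2πk) = 0.7440/(2π·0.0523) = 2.264 m·K/W
  R'_mineral wool = ln(0.153/0.121)/(2πk) = 0.2346/(2π·0.0468) = 0.7980 m·K/W
ΣR = 9.395×10^-4 + 2.264 + 0.7980 = 3.063 m·K/W
Q' = ΔT/ΣR = (461 K − 301.9 K)/3.063 = 51.9 W/m

Q' = 51.9 W/m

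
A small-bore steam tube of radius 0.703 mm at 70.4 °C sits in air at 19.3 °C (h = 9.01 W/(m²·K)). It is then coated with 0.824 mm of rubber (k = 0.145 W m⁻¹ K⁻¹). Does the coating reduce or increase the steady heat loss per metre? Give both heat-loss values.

increases: 2.03 → 4.11 W/m

Critical radius for a cylinder: r_cr = k/h = 0.0161 m = 1.61 cm.
Outer radius after coating: r₂ = 7.03×10^-4 + 8.24×10^-4 = 0.001527 m.
Since r₁ < r_cr and r₂ ≤ r_cr, the coating moves toward the maximum at r_cr — heat loss rises.
Bare: R = 1/(2πr₁h) = 25.13 m·K/W; Q = 51.1/25.13 = 2.03 W/m.
Coated: R = R_cond + R_conv = 12.42 m·K/W; Q = 51.1/12.42 = 4.11 W/m.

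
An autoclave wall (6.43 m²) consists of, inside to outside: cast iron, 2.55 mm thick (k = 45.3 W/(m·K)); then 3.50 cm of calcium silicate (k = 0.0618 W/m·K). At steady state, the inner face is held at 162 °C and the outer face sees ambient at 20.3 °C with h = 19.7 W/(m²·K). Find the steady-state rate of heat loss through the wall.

Series thermal resistances, inner to outer:
  R_cast iron = L/(kA) = 0.00255/(45.3·6.43) = 8.754×10^-6 K/W
  R_calcium silicate = L/(kA) = 0.0350/(0.0618·6.43) = 0.08808 K/W
  R_conv,out = 1/(hA) = 1/(19.7·6.43) = 0.007894 K/W
ΣR = 8.754×10^-6 + 0.08808 + 0.007894 = 0.09598 K/W
Q = ΔT/ΣR = (162 °C − 20.3 °C)/0.09598 = 1480 W

Q = 1480 W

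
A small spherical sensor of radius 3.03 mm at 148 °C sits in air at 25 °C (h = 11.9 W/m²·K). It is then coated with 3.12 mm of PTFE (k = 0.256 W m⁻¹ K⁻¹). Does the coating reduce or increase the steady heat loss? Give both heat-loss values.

increases: 0.169 → 0.537 W

Critical radius for a sphere: r_cr = 2k/h = 0.0430 m = 4.30 cm.
Outer radius after coating: r₂ = 0.00303 + 0.00312 = 0.00615 m.
Since r₁ < r_cr and r₂ ≤ r_cr, the coating moves toward the maximum at r_cr — heat loss rises.
Bare: R = 1/(4πr₁²h) = 728.4 K/W; Q = 123/728.4 = 0.169 W.
Coated: R = R_cond + R_conv = 228.9 K/W; Q = 123/228.9 = 0.537 W.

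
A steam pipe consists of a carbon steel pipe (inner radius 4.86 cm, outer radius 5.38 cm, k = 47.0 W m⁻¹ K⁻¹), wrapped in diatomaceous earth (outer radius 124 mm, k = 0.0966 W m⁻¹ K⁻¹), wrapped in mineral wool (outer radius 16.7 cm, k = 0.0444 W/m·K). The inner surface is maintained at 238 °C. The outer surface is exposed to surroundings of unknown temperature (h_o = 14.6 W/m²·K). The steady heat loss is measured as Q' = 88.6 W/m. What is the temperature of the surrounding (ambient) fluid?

Sum the resistances:
  R'_carbon steel = ln(0.0538/0.0486)/(2πk) = 0.1016/(2π·47.0) = 3.442×10^-4 m·K/W
  R'_diatomaceous earth = ln(0.124/0.0538)/(2πk) = 0.8350/(2π·0.0966) = 1.376 m·K/W
  R'_mineral wool = ln(0.167/0.124)/(2πk) = 0.2977/(2π·0.0444) = 1.067 m·K/W
  R'_conv,out = 1/(2πr h) = 1/(2π·0.167·14.6) = 0.06528 m·K/W
ΣR = 2.509 m·K/W
ΔT = Q'·ΣR = 88.6 × 2.509 = 222.3 K
Heat flows outward, so T_out = T_in − ΔT = 238 − 222.3 = 15.7 °C

T_out = 15.7 °C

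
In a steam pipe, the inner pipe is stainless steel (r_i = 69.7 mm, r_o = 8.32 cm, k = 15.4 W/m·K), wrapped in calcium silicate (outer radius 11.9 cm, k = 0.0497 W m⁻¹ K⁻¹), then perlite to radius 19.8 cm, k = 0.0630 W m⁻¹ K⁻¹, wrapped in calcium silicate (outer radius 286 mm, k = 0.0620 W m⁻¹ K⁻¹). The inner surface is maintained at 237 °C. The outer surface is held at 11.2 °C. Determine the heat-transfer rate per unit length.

Q' = 66.8 W/m

Series thermal resistances, inner to outer:
  R'_stainless steel = ln(0.0832/0.0697)/(2πk) = 0.1770/(2π·15.4) = 0.001830 m·K/W
  R'_calcium silicate = ln(0.119/0.0832)/(2πk) = 0.3579/(2π·0.0497) = 1.146 m·K/W
  R'_perlite = ln(0.198/0.119)/(2πk) = 0.5091/(2π·0.0630) = 1.286 m·K/W
  R'_calcium silicate = ln(0.286/0.198)/(2πk) = 0.3677/(2π·0.0620) = 0.9440 m·K/W
ΣR = 0.001830 + 1.146 + 1.286 + 0.9440 = 3.378 m·K/W
Q' = ΔT/ΣR = (237 °C − 11.2 °C)/3.378 = 66.8 W/m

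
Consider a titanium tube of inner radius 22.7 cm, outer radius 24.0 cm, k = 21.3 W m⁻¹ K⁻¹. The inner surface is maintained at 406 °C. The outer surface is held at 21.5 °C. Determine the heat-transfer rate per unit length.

Q' = 2πk·ΔT/ln(r₂/r₁) = 2π × 21.3 × 384.5 / ln(0.240/0.227) = 9.24×10^5 W/m

Q' = 924 kW/m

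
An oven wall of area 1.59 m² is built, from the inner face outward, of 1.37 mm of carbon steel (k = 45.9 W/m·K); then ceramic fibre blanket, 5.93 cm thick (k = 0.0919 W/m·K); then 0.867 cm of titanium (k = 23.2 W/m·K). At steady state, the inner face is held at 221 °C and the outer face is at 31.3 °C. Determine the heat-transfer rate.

Q = 467 W

Resistance network (inner→outer):
  R_carbon steel = L/(kA) = 0.00137/(45.9·1.59) = 1.877×10^-5 K/W
  R_ceramic fibre blanket = L/(kA) = 0.0593/(0.0919·1.59) = 0.4058 K/W
  R_titanium = L/(kA) = 0.00867/(23.2·1.59) = 2.350×10^-4 K/W
ΣR = 1.877×10^-5 + 0.4058 + 2.350×10^-4 = 0.4061 K/W
Q = ΔT/ΣR = (221 °C − 31.3 °C)/0.4061 = 467 W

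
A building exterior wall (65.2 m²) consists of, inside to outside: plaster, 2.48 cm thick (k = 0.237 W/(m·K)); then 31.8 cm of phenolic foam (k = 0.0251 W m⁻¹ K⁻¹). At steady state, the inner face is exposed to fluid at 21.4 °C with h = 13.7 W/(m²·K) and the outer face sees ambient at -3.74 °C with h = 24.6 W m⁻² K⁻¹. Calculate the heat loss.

Treat each layer as a resistance in series:
  R_conv,in = 1/(hA) = 1/(13.7·65.2) = 0.001120 K/W
  R_plaster = L/(kA) = 0.0248/(0.237·65.2) = 0.001605 K/W
  R_phenolic foam = L/(kA) = 0.318/(0.0251·65.2) = 0.1943 K/W
  R_conv,out = 1/(hA) = 1/(24.6·65.2) = 6.235×10^-4 K/W
ΣR = 0.001120 + 0.001605 + 0.1943 + 6.235×10^-4 = 0.1976 K/W
Q = ΔT/ΣR = (21.4 °C − -3.74 °C)/0.1976 = 127 W

Q = 127 W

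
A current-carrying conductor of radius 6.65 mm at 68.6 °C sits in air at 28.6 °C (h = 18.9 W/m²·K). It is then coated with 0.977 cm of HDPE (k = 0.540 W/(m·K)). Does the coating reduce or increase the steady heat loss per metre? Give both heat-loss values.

increases: 31.6 → 51.3 W/m

Critical radius for a cylinder: r_cr = k/h = 0.0286 m = 2.86 cm.
Outer radius after coating: r₂ = 0.00665 + 0.00977 = 0.01642 m.
Since r₁ < r_cr and r₂ ≤ r_cr, the coating moves toward the maximum at r_cr — heat loss rises.
Bare: R = 1/(2πr₁h) = 1.266 m·K/W; Q = 40/1.266 = 31.6 W/m.
Coated: R = R_cond + R_conv = 0.7792 m·K/W; Q = 40/0.7792 = 51.3 W/m.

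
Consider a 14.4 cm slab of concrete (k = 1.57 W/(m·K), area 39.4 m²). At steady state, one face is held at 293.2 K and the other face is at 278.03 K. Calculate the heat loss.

Q = kA·ΔT/L = 1.57 × 39.4 × |293.2 K − 278.03 K| / 0.144 = 6520 W

Q = 6520 W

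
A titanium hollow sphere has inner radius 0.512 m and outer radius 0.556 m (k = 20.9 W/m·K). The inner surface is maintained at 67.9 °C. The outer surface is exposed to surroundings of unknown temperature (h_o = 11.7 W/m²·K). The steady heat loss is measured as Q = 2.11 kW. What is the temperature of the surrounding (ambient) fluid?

T_out = 20.2 °C

Series resistances:
  R_titanium = (1/0.512 − 1/0.556)/(4πk) = 0.1546/(4π·20.9) = 5.885×10^-4 K/W
  R_conv,out = 1/(4πr²h) = 1/(4π·0.556²·11.7) = 0.02200 K/W
ΣR = 0.02259 K/W
ΔT = Q·ΣR = 2110 × 0.02259 = 47.66 K
Heat flows outward, so T_out = T_in − ΔT = 67.9 − 47.66 = 20.2 °C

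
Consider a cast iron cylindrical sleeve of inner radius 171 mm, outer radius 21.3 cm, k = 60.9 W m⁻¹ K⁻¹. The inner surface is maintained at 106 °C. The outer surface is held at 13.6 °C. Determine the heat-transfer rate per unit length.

Q' = 2πk·ΔT/ln(r₂/r₁) = 2π × 60.9 × 92.4 / ln(0.213/0.171) = 1.61×10^5 W/m

Q' = 161 kW/m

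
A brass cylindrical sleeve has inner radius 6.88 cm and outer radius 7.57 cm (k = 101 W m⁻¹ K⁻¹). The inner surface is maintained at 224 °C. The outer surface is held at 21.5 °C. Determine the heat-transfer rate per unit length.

Q' = 1.34×10^6 W/m

Q' = 2πk·ΔT/ln(r₂/r₁) = 2π × 101 × 202.5 / ln(0.0757/0.0688) = 1.34×10^6 W/m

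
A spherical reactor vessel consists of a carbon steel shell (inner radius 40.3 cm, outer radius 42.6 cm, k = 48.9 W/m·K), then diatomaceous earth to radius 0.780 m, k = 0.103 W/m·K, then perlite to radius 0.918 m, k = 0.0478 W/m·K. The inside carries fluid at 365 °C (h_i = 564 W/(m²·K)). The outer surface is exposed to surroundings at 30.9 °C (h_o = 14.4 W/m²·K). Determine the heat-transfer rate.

Treat each layer as a resistance in series:
  R_conv,in = 1/(4πr²h) = 1/(4π·0.403²·564) = 8.688×10^-4 K/W
  R_carbon steel = (1/0.403 − 1/0.426)/(4πk) = 0.1340/(4π·48.9) = 2.180×10^-4 K/W
  R_diatomaceous earth = (1/0.426 − 1/0.780)/(4πk) = 1.065/(4π·0.103) = 0.8231 K/W
  R_perlite = (1/0.780 − 1/0.918)/(4πk) = 0.1927/(4π·0.0478) = 0.3209 K/W
  R_conv,out = 1/(4πr²h) = 1/(4π·0.918²·14.4) = 0.006558 K/W
ΣR = 8.688×10^-4 + 2.180×10^-4 + 0.8231 + 0.3209 + 0.006558 = 1.152 K/W
Q = ΔT/ΣR = (365 °C − 30.9 °C)/1.152 = 290 W

Q = 290 W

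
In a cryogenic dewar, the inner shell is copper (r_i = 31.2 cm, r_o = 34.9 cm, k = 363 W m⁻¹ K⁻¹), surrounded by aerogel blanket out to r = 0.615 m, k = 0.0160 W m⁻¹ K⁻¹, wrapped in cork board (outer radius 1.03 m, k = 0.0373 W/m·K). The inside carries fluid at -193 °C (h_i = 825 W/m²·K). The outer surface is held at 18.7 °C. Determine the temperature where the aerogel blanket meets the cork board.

T = -20.4 °C

Treat each layer as a resistance in series:
  R_conv,in = 1/(4πr²h) = 1/(4π·0.312²·825) = 9.909×10^-4 K/W
  R_copper = (1/0.312 − 1/0.349)/(4πk) = 0.3398/(4π·363) = 7.449×10^-5 K/W
  R_aerogel blanket = (1/0.349 − 1/0.615)/(4πk) = 1.239/(4π·0.0160) = 6.164 K/W
  R_cork board = (1/0.615 − 1/1.03)/(4πk) = 0.6551/(4π·0.0373) = 1.398 K/W
ΣR = 9.909×10^-4 + 7.449×10^-5 + 6.164 + 1.398 = 7.563 K/W
Q = ΔT/ΣR = (-193 °C − 18.7 °C)/7.563 = -27.99 W
From the inner boundary to the aerogel blanket/cork board interface, ΣR_partial = 6.165 K/W.
T_interface = T_in − Q·ΣR_partial = -193 °C − (-27.99)(6.165) = -20.4 °C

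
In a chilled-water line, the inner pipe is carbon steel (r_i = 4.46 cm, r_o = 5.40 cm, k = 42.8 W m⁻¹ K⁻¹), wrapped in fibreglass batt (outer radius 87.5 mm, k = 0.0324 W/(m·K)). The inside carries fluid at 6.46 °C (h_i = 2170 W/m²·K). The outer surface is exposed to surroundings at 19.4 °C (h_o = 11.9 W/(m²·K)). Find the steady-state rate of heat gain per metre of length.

Q' = 5.12 W/m

Resistance network (inner→outer):
  R'_conv,in = 1/(2πr h) = 1/(2π·0.0446·2170) = 0.001644 m·K/W
  R'_carbon steel = ln(0.0540/0.0446)/(2πk) = 0.1913/(2π·42.8) = 7.112×10^-4 m·K/W
  R'_fibreglass batt = ln(0.0875/0.0540)/(2πk) = 0.4827/(2π·0.0324) = 2.371 m·K/W
  R'_conv,out = 1/(2πr h) = 1/(2π·0.0875·11.9) = 0.1528 m·K/W
ΣR = 0.001644 + 7.112×10^-4 + 2.371 + 0.1528 = 2.526 m·K/W
Q' = ΔT/ΣR = (6.46 °C − 19.4 °C)/2.526 = -5.12 W/m
(Negative Q' ⇒ heat flows inward; heat gain = 5.12 W/m.)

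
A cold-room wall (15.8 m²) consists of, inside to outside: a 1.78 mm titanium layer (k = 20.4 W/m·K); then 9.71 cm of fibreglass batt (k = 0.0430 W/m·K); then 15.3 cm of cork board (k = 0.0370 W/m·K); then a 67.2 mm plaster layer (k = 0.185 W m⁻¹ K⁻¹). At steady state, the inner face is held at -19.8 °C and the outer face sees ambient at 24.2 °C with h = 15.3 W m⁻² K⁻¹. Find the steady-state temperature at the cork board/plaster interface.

Resistance network (inner→outer):
  R_titanium = L/(kA) = 0.00178/(20.4·15.8) = 5.522×10^-6 K/W
  R_fibreglass batt = L/(kA) = 0.0971/(0.0430·15.8) = 0.1429 K/W
  R_cork board = L/(kA) = 0.153/(0.0370·15.8) = 0.2617 K/W
  R_plaster = L/(kA) = 0.0672/(0.185·15.8) = 0.02299 K/W
  R_conv,out = 1/(hA) = 1/(15.3·15.8) = 0.004137 K/W
ΣR = 5.522×10^-6 + 0.1429 + 0.2617 + 0.02299 + 0.004137 = 0.4317 K/W
Q = ΔT/ΣR = (-19.8 °C − 24.2 °C)/0.4317 = -101.9 W
From the inner boundary to the cork board/plaster interface, ΣR_partial = 0.4046 K/W.
T_interface = T_in − Q·ΣR_partial = -19.8 °C − (-101.9)(0.4046) = 21.4 °C

T = 21.4 °C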